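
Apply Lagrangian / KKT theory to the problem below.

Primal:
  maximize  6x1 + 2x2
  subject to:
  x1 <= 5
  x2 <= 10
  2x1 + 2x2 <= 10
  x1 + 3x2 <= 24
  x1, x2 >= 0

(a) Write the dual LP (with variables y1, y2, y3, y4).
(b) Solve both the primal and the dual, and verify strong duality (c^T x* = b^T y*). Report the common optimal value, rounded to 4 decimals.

The standard primal-dual pair for 'max c^T x s.t. A x <= b, x >= 0' is:
  Dual:  min b^T y  s.t.  A^T y >= c,  y >= 0.

So the dual LP is:
  minimize  5y1 + 10y2 + 10y3 + 24y4
  subject to:
    y1 + 2y3 + y4 >= 6
    y2 + 2y3 + 3y4 >= 2
    y1, y2, y3, y4 >= 0

Solving the primal: x* = (5, 0).
  primal value c^T x* = 30.
Solving the dual: y* = (4, 0, 1, 0).
  dual value b^T y* = 30.
Strong duality: c^T x* = b^T y*. Confirmed.

30


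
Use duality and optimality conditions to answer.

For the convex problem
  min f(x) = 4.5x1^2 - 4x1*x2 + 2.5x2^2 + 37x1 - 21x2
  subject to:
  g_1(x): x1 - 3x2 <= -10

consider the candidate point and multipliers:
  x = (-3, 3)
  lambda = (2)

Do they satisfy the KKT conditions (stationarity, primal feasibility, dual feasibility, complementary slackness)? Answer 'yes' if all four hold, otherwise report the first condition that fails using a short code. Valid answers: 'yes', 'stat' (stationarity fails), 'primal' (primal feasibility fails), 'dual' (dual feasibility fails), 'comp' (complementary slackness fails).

Gradient of f: grad f(x) = Q x + c = (-2, 6)
Constraint values g_i(x) = a_i^T x - b_i:
  g_1((-3, 3)) = -2
Stationarity residual: grad f(x) + sum_i lambda_i a_i = (0, 0)
  -> stationarity OK
Primal feasibility (all g_i <= 0): OK
Dual feasibility (all lambda_i >= 0): OK
Complementary slackness (lambda_i * g_i(x) = 0 for all i): FAILS

Verdict: the first failing condition is complementary_slackness -> comp.

comp


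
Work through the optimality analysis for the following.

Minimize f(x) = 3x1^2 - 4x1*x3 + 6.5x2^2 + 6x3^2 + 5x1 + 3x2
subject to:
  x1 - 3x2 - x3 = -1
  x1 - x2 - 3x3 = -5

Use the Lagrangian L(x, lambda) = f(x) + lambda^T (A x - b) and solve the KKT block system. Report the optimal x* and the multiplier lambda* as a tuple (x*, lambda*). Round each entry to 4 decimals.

Form the Lagrangian:
  L(x, lambda) = (1/2) x^T Q x + c^T x + lambda^T (A x - b)
Stationarity (grad_x L = 0): Q x + c + A^T lambda = 0.
Primal feasibility: A x = b.

This gives the KKT block system:
  [ Q   A^T ] [ x     ]   [-c ]
  [ A    0  ] [ lambda ] = [ b ]

Solving the linear system:
  x*      = (-0.573, -0.3933, 1.6067)
  lambda* = (-3.4888, 8.3539)
  f(x*)   = 17.118

x* = (-0.573, -0.3933, 1.6067), lambda* = (-3.4888, 8.3539)


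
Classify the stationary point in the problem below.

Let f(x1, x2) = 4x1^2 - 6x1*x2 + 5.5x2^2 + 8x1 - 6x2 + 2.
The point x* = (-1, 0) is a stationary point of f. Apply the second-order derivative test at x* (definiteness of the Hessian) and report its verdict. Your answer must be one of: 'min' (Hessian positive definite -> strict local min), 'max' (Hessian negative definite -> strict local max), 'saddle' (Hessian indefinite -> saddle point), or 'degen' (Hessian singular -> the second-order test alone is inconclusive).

Compute the Hessian H = grad^2 f:
  H = [[8, -6], [-6, 11]]
Verify stationarity: grad f(x*) = H x* + g = (0, 0).
Eigenvalues of H: 3.3153, 15.6847.
Both eigenvalues > 0, so H is positive definite -> x* is a strict local min.

min


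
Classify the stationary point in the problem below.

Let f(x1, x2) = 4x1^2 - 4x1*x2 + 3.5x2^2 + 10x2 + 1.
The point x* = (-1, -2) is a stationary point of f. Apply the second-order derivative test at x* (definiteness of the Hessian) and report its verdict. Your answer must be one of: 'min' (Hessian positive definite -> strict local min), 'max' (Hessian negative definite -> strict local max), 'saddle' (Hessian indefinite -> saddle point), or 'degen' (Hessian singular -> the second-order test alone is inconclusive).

Compute the Hessian H = grad^2 f:
  H = [[8, -4], [-4, 7]]
Verify stationarity: grad f(x*) = H x* + g = (0, 0).
Eigenvalues of H: 3.4689, 11.5311.
Both eigenvalues > 0, so H is positive definite -> x* is a strict local min.

min


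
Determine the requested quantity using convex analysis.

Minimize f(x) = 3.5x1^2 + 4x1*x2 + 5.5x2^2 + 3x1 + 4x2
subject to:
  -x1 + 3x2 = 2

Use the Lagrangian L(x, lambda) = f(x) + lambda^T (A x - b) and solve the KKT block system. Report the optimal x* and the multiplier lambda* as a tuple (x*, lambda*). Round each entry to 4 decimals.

Form the Lagrangian:
  L(x, lambda) = (1/2) x^T Q x + c^T x + lambda^T (A x - b)
Stationarity (grad_x L = 0): Q x + c + A^T lambda = 0.
Primal feasibility: A x = b.

This gives the KKT block system:
  [ Q   A^T ] [ x     ]   [-c ]
  [ A    0  ] [ lambda ] = [ b ]

Solving the linear system:
  x*      = (-0.8673, 0.3776)
  lambda* = (-1.5612)
  f(x*)   = 1.0153

x* = (-0.8673, 0.3776), lambda* = (-1.5612)


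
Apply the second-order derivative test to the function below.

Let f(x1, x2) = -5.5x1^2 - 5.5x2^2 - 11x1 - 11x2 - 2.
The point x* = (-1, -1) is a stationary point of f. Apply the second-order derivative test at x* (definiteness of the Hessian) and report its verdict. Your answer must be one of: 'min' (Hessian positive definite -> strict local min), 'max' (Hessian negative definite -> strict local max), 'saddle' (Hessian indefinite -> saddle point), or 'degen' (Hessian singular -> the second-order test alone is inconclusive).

Compute the Hessian H = grad^2 f:
  H = [[-11, 0], [0, -11]]
Verify stationarity: grad f(x*) = H x* + g = (0, 0).
Eigenvalues of H: -11, -11.
Both eigenvalues < 0, so H is negative definite -> x* is a strict local max.

max


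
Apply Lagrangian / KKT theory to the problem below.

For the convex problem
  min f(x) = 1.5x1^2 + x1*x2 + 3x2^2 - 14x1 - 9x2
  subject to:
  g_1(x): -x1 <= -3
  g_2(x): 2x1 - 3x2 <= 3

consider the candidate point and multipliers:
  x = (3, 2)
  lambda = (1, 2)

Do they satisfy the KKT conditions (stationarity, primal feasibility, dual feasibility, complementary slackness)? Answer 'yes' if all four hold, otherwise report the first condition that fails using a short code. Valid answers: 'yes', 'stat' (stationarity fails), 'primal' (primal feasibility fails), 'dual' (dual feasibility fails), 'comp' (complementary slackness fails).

Gradient of f: grad f(x) = Q x + c = (-3, 6)
Constraint values g_i(x) = a_i^T x - b_i:
  g_1((3, 2)) = 0
  g_2((3, 2)) = -3
Stationarity residual: grad f(x) + sum_i lambda_i a_i = (0, 0)
  -> stationarity OK
Primal feasibility (all g_i <= 0): OK
Dual feasibility (all lambda_i >= 0): OK
Complementary slackness (lambda_i * g_i(x) = 0 for all i): FAILS

Verdict: the first failing condition is complementary_slackness -> comp.

comp


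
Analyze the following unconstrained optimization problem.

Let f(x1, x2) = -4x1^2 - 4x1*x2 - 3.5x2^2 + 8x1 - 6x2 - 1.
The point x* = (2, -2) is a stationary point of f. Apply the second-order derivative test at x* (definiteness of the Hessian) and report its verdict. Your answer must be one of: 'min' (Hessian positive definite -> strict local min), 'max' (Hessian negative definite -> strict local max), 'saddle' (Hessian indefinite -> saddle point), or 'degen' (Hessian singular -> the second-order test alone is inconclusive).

Compute the Hessian H = grad^2 f:
  H = [[-8, -4], [-4, -7]]
Verify stationarity: grad f(x*) = H x* + g = (0, 0).
Eigenvalues of H: -11.5311, -3.4689.
Both eigenvalues < 0, so H is negative definite -> x* is a strict local max.

max


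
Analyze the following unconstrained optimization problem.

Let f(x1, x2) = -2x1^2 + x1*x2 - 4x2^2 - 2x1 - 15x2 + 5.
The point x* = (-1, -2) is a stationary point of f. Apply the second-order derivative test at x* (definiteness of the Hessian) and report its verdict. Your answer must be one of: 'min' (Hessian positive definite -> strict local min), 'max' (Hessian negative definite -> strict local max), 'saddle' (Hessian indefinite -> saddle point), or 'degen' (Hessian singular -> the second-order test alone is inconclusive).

Compute the Hessian H = grad^2 f:
  H = [[-4, 1], [1, -8]]
Verify stationarity: grad f(x*) = H x* + g = (0, 0).
Eigenvalues of H: -8.2361, -3.7639.
Both eigenvalues < 0, so H is negative definite -> x* is a strict local max.

max


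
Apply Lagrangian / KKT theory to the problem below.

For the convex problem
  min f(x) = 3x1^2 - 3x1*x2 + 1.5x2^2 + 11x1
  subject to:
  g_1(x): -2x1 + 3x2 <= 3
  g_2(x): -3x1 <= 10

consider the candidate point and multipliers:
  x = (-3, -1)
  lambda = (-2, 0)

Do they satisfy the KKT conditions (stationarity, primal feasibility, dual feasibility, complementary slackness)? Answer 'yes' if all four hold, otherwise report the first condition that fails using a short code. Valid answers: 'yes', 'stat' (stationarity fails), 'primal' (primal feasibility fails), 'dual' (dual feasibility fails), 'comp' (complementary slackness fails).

Gradient of f: grad f(x) = Q x + c = (-4, 6)
Constraint values g_i(x) = a_i^T x - b_i:
  g_1((-3, -1)) = 0
  g_2((-3, -1)) = -1
Stationarity residual: grad f(x) + sum_i lambda_i a_i = (0, 0)
  -> stationarity OK
Primal feasibility (all g_i <= 0): OK
Dual feasibility (all lambda_i >= 0): FAILS
Complementary slackness (lambda_i * g_i(x) = 0 for all i): OK

Verdict: the first failing condition is dual_feasibility -> dual.

dual


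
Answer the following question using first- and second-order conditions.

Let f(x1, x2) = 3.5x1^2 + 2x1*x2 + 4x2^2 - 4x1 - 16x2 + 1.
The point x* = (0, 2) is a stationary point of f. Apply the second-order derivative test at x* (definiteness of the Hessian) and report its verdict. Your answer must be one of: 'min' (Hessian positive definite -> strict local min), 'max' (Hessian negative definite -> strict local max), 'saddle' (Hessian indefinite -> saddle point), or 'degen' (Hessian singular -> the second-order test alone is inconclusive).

Compute the Hessian H = grad^2 f:
  H = [[7, 2], [2, 8]]
Verify stationarity: grad f(x*) = H x* + g = (0, 0).
Eigenvalues of H: 5.4384, 9.5616.
Both eigenvalues > 0, so H is positive definite -> x* is a strict local min.

min


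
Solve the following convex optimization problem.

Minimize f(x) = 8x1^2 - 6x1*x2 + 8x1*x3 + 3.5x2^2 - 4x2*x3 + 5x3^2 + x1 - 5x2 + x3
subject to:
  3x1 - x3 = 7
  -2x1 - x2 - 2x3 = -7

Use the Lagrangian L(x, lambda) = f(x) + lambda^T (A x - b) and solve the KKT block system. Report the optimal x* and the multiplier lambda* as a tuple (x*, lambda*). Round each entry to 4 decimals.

Form the Lagrangian:
  L(x, lambda) = (1/2) x^T Q x + c^T x + lambda^T (A x - b)
Stationarity (grad_x L = 0): Q x + c + A^T lambda = 0.
Primal feasibility: A x = b.

This gives the KKT block system:
  [ Q   A^T ] [ x     ]   [-c ]
  [ A    0  ] [ lambda ] = [ b ]

Solving the linear system:
  x*      = (2.2472, 3.0225, -0.2584)
  lambda* = (-3.1124, 3.7079)
  f(x*)   = 17.309

x* = (2.2472, 3.0225, -0.2584), lambda* = (-3.1124, 3.7079)


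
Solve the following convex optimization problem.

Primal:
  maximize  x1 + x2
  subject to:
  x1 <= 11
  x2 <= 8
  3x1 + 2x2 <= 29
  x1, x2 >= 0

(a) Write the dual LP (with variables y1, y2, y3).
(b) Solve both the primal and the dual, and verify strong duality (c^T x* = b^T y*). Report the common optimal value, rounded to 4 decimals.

The standard primal-dual pair for 'max c^T x s.t. A x <= b, x >= 0' is:
  Dual:  min b^T y  s.t.  A^T y >= c,  y >= 0.

So the dual LP is:
  minimize  11y1 + 8y2 + 29y3
  subject to:
    y1 + 3y3 >= 1
    y2 + 2y3 >= 1
    y1, y2, y3 >= 0

Solving the primal: x* = (4.3333, 8).
  primal value c^T x* = 12.3333.
Solving the dual: y* = (0, 0.3333, 0.3333).
  dual value b^T y* = 12.3333.
Strong duality: c^T x* = b^T y*. Confirmed.

12.3333


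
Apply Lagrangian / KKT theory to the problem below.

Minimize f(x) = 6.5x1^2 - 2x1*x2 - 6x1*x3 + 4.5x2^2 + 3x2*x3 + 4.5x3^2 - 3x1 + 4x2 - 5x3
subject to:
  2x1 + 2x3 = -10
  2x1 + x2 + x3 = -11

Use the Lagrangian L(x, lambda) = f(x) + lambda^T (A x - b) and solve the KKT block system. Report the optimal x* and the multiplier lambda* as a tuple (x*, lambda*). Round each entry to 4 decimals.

Form the Lagrangian:
  L(x, lambda) = (1/2) x^T Q x + c^T x + lambda^T (A x - b)
Stationarity (grad_x L = 0): Q x + c + A^T lambda = 0.
Primal feasibility: A x = b.

This gives the KKT block system:
  [ Q   A^T ] [ x     ]   [-c ]
  [ A    0  ] [ lambda ] = [ b ]

Solving the linear system:
  x*      = (-3.2453, -2.7547, -1.7547)
  lambda* = (-4.9906, 19.566)
  f(x*)   = 86.4057

x* = (-3.2453, -2.7547, -1.7547), lambda* = (-4.9906, 19.566)


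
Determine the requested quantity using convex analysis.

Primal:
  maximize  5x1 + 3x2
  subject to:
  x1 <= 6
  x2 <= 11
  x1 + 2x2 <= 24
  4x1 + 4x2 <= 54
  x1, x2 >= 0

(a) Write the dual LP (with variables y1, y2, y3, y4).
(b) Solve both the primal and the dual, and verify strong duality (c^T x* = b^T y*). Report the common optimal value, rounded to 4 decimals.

The standard primal-dual pair for 'max c^T x s.t. A x <= b, x >= 0' is:
  Dual:  min b^T y  s.t.  A^T y >= c,  y >= 0.

So the dual LP is:
  minimize  6y1 + 11y2 + 24y3 + 54y4
  subject to:
    y1 + y3 + 4y4 >= 5
    y2 + 2y3 + 4y4 >= 3
    y1, y2, y3, y4 >= 0

Solving the primal: x* = (6, 7.5).
  primal value c^T x* = 52.5.
Solving the dual: y* = (2, 0, 0, 0.75).
  dual value b^T y* = 52.5.
Strong duality: c^T x* = b^T y*. Confirmed.

52.5


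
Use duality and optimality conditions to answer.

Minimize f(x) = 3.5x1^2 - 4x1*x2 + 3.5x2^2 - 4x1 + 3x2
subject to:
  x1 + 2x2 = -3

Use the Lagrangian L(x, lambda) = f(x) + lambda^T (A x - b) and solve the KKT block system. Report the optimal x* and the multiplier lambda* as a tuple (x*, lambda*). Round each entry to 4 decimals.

Form the Lagrangian:
  L(x, lambda) = (1/2) x^T Q x + c^T x + lambda^T (A x - b)
Stationarity (grad_x L = 0): Q x + c + A^T lambda = 0.
Primal feasibility: A x = b.

This gives the KKT block system:
  [ Q   A^T ] [ x     ]   [-c ]
  [ A    0  ] [ lambda ] = [ b ]

Solving the linear system:
  x*      = (-0.451, -1.2745)
  lambda* = (2.0588)
  f(x*)   = 2.0784

x* = (-0.451, -1.2745), lambda* = (2.0588)


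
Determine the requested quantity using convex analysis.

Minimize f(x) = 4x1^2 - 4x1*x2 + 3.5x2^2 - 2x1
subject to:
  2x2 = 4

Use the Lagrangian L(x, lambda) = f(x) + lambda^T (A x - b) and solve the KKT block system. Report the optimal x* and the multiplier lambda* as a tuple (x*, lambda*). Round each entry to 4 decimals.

Form the Lagrangian:
  L(x, lambda) = (1/2) x^T Q x + c^T x + lambda^T (A x - b)
Stationarity (grad_x L = 0): Q x + c + A^T lambda = 0.
Primal feasibility: A x = b.

This gives the KKT block system:
  [ Q   A^T ] [ x     ]   [-c ]
  [ A    0  ] [ lambda ] = [ b ]

Solving the linear system:
  x*      = (1.25, 2)
  lambda* = (-4.5)
  f(x*)   = 7.75

x* = (1.25, 2), lambda* = (-4.5)


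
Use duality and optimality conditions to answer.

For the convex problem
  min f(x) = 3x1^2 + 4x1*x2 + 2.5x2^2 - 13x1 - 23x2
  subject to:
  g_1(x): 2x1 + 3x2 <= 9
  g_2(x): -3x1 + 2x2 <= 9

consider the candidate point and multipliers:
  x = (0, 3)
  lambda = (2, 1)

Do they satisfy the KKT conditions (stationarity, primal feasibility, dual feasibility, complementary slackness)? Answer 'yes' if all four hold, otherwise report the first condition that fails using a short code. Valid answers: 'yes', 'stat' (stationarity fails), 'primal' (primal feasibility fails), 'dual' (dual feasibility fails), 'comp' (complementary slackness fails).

Gradient of f: grad f(x) = Q x + c = (-1, -8)
Constraint values g_i(x) = a_i^T x - b_i:
  g_1((0, 3)) = 0
  g_2((0, 3)) = -3
Stationarity residual: grad f(x) + sum_i lambda_i a_i = (0, 0)
  -> stationarity OK
Primal feasibility (all g_i <= 0): OK
Dual feasibility (all lambda_i >= 0): OK
Complementary slackness (lambda_i * g_i(x) = 0 for all i): FAILS

Verdict: the first failing condition is complementary_slackness -> comp.

comp


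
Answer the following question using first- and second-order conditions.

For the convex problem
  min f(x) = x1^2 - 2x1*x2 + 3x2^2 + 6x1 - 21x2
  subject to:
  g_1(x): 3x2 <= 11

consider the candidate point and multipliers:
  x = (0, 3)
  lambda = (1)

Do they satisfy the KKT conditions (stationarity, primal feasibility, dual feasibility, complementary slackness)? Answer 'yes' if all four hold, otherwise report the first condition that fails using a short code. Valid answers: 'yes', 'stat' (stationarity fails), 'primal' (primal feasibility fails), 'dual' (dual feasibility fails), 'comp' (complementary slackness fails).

Gradient of f: grad f(x) = Q x + c = (0, -3)
Constraint values g_i(x) = a_i^T x - b_i:
  g_1((0, 3)) = -2
Stationarity residual: grad f(x) + sum_i lambda_i a_i = (0, 0)
  -> stationarity OK
Primal feasibility (all g_i <= 0): OK
Dual feasibility (all lambda_i >= 0): OK
Complementary slackness (lambda_i * g_i(x) = 0 for all i): FAILS

Verdict: the first failing condition is complementary_slackness -> comp.

comp


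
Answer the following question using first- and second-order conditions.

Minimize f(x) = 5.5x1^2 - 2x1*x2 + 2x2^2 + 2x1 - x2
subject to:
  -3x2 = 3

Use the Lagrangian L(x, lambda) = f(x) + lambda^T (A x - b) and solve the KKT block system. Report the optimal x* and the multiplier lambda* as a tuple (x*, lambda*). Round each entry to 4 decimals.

Form the Lagrangian:
  L(x, lambda) = (1/2) x^T Q x + c^T x + lambda^T (A x - b)
Stationarity (grad_x L = 0): Q x + c + A^T lambda = 0.
Primal feasibility: A x = b.

This gives the KKT block system:
  [ Q   A^T ] [ x     ]   [-c ]
  [ A    0  ] [ lambda ] = [ b ]

Solving the linear system:
  x*      = (-0.3636, -1)
  lambda* = (-1.4242)
  f(x*)   = 2.2727

x* = (-0.3636, -1), lambda* = (-1.4242)


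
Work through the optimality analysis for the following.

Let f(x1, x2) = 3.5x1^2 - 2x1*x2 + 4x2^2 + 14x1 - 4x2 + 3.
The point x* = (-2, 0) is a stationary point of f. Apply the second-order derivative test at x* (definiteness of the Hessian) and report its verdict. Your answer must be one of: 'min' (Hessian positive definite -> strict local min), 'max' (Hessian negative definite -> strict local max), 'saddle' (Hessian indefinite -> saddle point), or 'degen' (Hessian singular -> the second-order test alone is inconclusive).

Compute the Hessian H = grad^2 f:
  H = [[7, -2], [-2, 8]]
Verify stationarity: grad f(x*) = H x* + g = (0, 0).
Eigenvalues of H: 5.4384, 9.5616.
Both eigenvalues > 0, so H is positive definite -> x* is a strict local min.

min


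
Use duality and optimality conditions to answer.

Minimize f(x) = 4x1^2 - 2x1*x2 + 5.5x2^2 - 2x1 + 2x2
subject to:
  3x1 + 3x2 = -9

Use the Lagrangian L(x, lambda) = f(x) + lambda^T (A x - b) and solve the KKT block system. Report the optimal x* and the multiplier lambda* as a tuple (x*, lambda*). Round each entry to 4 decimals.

Form the Lagrangian:
  L(x, lambda) = (1/2) x^T Q x + c^T x + lambda^T (A x - b)
Stationarity (grad_x L = 0): Q x + c + A^T lambda = 0.
Primal feasibility: A x = b.

This gives the KKT block system:
  [ Q   A^T ] [ x     ]   [-c ]
  [ A    0  ] [ lambda ] = [ b ]

Solving the linear system:
  x*      = (-1.5217, -1.4783)
  lambda* = (3.7391)
  f(x*)   = 16.8696

x* = (-1.5217, -1.4783), lambda* = (3.7391)


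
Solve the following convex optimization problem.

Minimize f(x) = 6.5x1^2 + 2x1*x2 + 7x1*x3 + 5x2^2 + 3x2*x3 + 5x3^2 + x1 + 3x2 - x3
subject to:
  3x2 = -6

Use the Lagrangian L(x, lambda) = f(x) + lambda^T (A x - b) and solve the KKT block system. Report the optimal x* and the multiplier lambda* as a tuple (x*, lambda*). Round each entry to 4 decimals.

Form the Lagrangian:
  L(x, lambda) = (1/2) x^T Q x + c^T x + lambda^T (A x - b)
Stationarity (grad_x L = 0): Q x + c + A^T lambda = 0.
Primal feasibility: A x = b.

This gives the KKT block system:
  [ Q   A^T ] [ x     ]   [-c ]
  [ A    0  ] [ lambda ] = [ b ]

Solving the linear system:
  x*      = (-0.2346, -2, 0.8642)
  lambda* = (4.9588)
  f(x*)   = 11.3272

x* = (-0.2346, -2, 0.8642), lambda* = (4.9588)


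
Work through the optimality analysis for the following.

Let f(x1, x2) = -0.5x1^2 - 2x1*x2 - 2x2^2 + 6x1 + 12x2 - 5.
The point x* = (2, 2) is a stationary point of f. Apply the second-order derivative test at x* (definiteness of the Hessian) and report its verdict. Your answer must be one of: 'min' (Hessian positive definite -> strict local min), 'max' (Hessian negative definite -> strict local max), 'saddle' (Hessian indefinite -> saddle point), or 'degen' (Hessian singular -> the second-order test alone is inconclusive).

Compute the Hessian H = grad^2 f:
  H = [[-1, -2], [-2, -4]]
Verify stationarity: grad f(x*) = H x* + g = (0, 0).
Eigenvalues of H: -5, 0.
H has a zero eigenvalue (singular; negative semidefinite but not definite), so H is neither positive definite, negative definite, nor indefinite. The second-order test alone is inconclusive -> degen.
(Indeed, f is constant along the null direction of H through x*, so x* is not a strict local extremum.)

degen


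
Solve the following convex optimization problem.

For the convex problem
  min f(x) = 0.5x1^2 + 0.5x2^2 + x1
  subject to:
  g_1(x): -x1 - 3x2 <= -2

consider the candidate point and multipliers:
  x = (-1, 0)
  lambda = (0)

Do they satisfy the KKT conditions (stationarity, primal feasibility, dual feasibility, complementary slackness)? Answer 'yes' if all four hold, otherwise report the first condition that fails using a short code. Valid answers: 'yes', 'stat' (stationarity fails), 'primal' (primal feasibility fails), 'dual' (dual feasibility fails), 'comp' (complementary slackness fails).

Gradient of f: grad f(x) = Q x + c = (0, 0)
Constraint values g_i(x) = a_i^T x - b_i:
  g_1((-1, 0)) = 3
Stationarity residual: grad f(x) + sum_i lambda_i a_i = (0, 0)
  -> stationarity OK
Primal feasibility (all g_i <= 0): FAILS
Dual feasibility (all lambda_i >= 0): OK
Complementary slackness (lambda_i * g_i(x) = 0 for all i): OK

Verdict: the first failing condition is primal_feasibility -> primal.

primal


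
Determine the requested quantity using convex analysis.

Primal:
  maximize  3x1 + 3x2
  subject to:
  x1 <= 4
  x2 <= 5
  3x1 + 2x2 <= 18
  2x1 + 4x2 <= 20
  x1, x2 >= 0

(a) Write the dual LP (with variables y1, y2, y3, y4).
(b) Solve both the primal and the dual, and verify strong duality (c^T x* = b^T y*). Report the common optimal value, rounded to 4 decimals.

The standard primal-dual pair for 'max c^T x s.t. A x <= b, x >= 0' is:
  Dual:  min b^T y  s.t.  A^T y >= c,  y >= 0.

So the dual LP is:
  minimize  4y1 + 5y2 + 18y3 + 20y4
  subject to:
    y1 + 3y3 + 2y4 >= 3
    y2 + 2y3 + 4y4 >= 3
    y1, y2, y3, y4 >= 0

Solving the primal: x* = (4, 3).
  primal value c^T x* = 21.
Solving the dual: y* = (0, 0, 0.75, 0.375).
  dual value b^T y* = 21.
Strong duality: c^T x* = b^T y*. Confirmed.

21


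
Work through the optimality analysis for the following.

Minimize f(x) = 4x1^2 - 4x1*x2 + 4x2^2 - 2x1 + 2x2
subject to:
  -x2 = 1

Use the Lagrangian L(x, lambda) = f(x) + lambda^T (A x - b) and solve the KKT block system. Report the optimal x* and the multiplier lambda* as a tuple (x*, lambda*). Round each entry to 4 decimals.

Form the Lagrangian:
  L(x, lambda) = (1/2) x^T Q x + c^T x + lambda^T (A x - b)
Stationarity (grad_x L = 0): Q x + c + A^T lambda = 0.
Primal feasibility: A x = b.

This gives the KKT block system:
  [ Q   A^T ] [ x     ]   [-c ]
  [ A    0  ] [ lambda ] = [ b ]

Solving the linear system:
  x*      = (-0.25, -1)
  lambda* = (-5)
  f(x*)   = 1.75

x* = (-0.25, -1), lambda* = (-5)


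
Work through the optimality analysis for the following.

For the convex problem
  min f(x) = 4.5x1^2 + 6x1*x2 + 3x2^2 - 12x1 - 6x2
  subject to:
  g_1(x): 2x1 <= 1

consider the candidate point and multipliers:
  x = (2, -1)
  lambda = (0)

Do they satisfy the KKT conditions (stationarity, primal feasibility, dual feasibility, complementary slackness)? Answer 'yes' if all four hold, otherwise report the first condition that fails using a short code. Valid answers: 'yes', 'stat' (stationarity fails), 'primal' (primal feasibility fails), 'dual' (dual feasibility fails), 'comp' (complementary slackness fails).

Gradient of f: grad f(x) = Q x + c = (0, 0)
Constraint values g_i(x) = a_i^T x - b_i:
  g_1((2, -1)) = 3
Stationarity residual: grad f(x) + sum_i lambda_i a_i = (0, 0)
  -> stationarity OK
Primal feasibility (all g_i <= 0): FAILS
Dual feasibility (all lambda_i >= 0): OK
Complementary slackness (lambda_i * g_i(x) = 0 for all i): OK

Verdict: the first failing condition is primal_feasibility -> primal.

primal


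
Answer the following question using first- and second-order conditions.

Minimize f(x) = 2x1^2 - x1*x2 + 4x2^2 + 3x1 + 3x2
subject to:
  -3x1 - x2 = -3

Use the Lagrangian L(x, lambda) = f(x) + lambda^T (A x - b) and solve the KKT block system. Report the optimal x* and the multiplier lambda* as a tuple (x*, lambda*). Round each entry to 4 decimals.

Form the Lagrangian:
  L(x, lambda) = (1/2) x^T Q x + c^T x + lambda^T (A x - b)
Stationarity (grad_x L = 0): Q x + c + A^T lambda = 0.
Primal feasibility: A x = b.

This gives the KKT block system:
  [ Q   A^T ] [ x     ]   [-c ]
  [ A    0  ] [ lambda ] = [ b ]

Solving the linear system:
  x*      = (0.9878, 0.0366)
  lambda* = (2.3049)
  f(x*)   = 4.9939

x* = (0.9878, 0.0366), lambda* = (2.3049)


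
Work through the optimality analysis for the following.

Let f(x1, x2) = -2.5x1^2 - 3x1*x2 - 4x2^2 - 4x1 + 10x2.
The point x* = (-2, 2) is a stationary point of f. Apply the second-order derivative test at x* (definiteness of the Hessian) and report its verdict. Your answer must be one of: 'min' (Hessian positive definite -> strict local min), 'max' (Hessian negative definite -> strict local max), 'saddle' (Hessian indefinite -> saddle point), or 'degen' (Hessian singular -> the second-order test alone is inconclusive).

Compute the Hessian H = grad^2 f:
  H = [[-5, -3], [-3, -8]]
Verify stationarity: grad f(x*) = H x* + g = (0, 0).
Eigenvalues of H: -9.8541, -3.1459.
Both eigenvalues < 0, so H is negative definite -> x* is a strict local max.

max


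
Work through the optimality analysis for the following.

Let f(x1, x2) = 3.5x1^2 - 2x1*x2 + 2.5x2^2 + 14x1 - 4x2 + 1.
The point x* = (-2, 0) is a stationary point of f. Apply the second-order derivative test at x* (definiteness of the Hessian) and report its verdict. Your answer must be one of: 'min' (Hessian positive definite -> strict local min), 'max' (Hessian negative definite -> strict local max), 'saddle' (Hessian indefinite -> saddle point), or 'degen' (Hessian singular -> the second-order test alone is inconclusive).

Compute the Hessian H = grad^2 f:
  H = [[7, -2], [-2, 5]]
Verify stationarity: grad f(x*) = H x* + g = (0, 0).
Eigenvalues of H: 3.7639, 8.2361.
Both eigenvalues > 0, so H is positive definite -> x* is a strict local min.

min


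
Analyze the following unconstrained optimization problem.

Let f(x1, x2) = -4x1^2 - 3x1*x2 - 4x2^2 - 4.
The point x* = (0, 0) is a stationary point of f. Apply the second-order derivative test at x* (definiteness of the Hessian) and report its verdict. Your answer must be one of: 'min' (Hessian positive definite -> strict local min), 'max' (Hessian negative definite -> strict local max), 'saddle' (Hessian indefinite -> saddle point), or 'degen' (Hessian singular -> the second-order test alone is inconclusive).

Compute the Hessian H = grad^2 f:
  H = [[-8, -3], [-3, -8]]
Verify stationarity: grad f(x*) = H x* + g = (0, 0).
Eigenvalues of H: -11, -5.
Both eigenvalues < 0, so H is negative definite -> x* is a strict local max.

max


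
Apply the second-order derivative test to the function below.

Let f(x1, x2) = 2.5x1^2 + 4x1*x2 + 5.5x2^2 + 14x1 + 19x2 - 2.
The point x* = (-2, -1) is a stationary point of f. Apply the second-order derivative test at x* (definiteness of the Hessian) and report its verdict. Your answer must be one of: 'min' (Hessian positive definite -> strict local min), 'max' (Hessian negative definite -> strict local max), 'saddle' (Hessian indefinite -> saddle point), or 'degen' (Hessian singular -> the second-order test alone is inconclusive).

Compute the Hessian H = grad^2 f:
  H = [[5, 4], [4, 11]]
Verify stationarity: grad f(x*) = H x* + g = (0, 0).
Eigenvalues of H: 3, 13.
Both eigenvalues > 0, so H is positive definite -> x* is a strict local min.

min


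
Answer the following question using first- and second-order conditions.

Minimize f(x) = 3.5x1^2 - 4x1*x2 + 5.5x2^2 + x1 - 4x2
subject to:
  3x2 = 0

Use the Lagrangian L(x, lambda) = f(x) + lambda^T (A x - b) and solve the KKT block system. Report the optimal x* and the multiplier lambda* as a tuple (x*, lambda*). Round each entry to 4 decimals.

Form the Lagrangian:
  L(x, lambda) = (1/2) x^T Q x + c^T x + lambda^T (A x - b)
Stationarity (grad_x L = 0): Q x + c + A^T lambda = 0.
Primal feasibility: A x = b.

This gives the KKT block system:
  [ Q   A^T ] [ x     ]   [-c ]
  [ A    0  ] [ lambda ] = [ b ]

Solving the linear system:
  x*      = (-0.1429, 0)
  lambda* = (1.1429)
  f(x*)   = -0.0714

x* = (-0.1429, 0), lambda* = (1.1429)


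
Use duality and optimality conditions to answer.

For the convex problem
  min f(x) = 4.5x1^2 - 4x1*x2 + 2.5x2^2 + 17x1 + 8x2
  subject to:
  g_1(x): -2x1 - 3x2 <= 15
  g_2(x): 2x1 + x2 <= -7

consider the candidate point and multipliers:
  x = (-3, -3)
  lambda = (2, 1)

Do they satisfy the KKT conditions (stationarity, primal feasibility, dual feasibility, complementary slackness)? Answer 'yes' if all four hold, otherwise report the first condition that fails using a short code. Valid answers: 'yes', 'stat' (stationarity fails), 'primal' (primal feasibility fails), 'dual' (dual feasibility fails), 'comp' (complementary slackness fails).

Gradient of f: grad f(x) = Q x + c = (2, 5)
Constraint values g_i(x) = a_i^T x - b_i:
  g_1((-3, -3)) = 0
  g_2((-3, -3)) = -2
Stationarity residual: grad f(x) + sum_i lambda_i a_i = (0, 0)
  -> stationarity OK
Primal feasibility (all g_i <= 0): OK
Dual feasibility (all lambda_i >= 0): OK
Complementary slackness (lambda_i * g_i(x) = 0 for all i): FAILS

Verdict: the first failing condition is complementary_slackness -> comp.

comp


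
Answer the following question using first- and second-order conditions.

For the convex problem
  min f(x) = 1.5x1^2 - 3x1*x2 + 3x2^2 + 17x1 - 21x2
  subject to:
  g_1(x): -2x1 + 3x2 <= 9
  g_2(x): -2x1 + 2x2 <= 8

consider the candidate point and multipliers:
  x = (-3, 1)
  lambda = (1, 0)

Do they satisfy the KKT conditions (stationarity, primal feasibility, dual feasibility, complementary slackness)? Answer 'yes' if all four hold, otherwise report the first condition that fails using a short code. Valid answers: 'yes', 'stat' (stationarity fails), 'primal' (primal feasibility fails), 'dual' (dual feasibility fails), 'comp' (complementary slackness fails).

Gradient of f: grad f(x) = Q x + c = (5, -6)
Constraint values g_i(x) = a_i^T x - b_i:
  g_1((-3, 1)) = 0
  g_2((-3, 1)) = 0
Stationarity residual: grad f(x) + sum_i lambda_i a_i = (3, -3)
  -> stationarity FAILS
Primal feasibility (all g_i <= 0): OK
Dual feasibility (all lambda_i >= 0): OK
Complementary slackness (lambda_i * g_i(x) = 0 for all i): OK

Verdict: the first failing condition is stationarity -> stat.

stat


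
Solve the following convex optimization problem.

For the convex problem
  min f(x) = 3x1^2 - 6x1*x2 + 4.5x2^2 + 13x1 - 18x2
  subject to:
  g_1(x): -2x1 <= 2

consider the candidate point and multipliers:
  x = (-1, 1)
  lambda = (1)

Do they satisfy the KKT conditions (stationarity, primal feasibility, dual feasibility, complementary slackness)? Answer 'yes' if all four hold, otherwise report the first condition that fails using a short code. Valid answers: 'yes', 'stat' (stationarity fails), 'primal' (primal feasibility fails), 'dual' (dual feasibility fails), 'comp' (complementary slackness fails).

Gradient of f: grad f(x) = Q x + c = (1, -3)
Constraint values g_i(x) = a_i^T x - b_i:
  g_1((-1, 1)) = 0
Stationarity residual: grad f(x) + sum_i lambda_i a_i = (-1, -3)
  -> stationarity FAILS
Primal feasibility (all g_i <= 0): OK
Dual feasibility (all lambda_i >= 0): OK
Complementary slackness (lambda_i * g_i(x) = 0 for all i): OK

Verdict: the first failing condition is stationarity -> stat.

stat


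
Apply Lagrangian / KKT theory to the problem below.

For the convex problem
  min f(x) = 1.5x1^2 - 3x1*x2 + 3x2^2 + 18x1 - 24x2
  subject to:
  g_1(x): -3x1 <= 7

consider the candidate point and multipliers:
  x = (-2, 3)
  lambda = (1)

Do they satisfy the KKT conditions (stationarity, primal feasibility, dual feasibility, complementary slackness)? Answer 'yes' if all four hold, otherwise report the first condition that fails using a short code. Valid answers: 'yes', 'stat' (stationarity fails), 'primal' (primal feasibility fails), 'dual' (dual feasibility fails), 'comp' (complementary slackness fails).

Gradient of f: grad f(x) = Q x + c = (3, 0)
Constraint values g_i(x) = a_i^T x - b_i:
  g_1((-2, 3)) = -1
Stationarity residual: grad f(x) + sum_i lambda_i a_i = (0, 0)
  -> stationarity OK
Primal feasibility (all g_i <= 0): OK
Dual feasibility (all lambda_i >= 0): OK
Complementary slackness (lambda_i * g_i(x) = 0 for all i): FAILS

Verdict: the first failing condition is complementary_slackness -> comp.

comp


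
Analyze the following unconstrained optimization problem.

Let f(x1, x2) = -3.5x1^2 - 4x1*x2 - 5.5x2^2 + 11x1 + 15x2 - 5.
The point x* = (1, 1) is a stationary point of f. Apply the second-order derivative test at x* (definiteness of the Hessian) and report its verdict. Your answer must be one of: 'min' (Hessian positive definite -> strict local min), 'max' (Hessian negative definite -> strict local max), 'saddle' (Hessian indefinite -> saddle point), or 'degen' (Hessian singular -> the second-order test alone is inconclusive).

Compute the Hessian H = grad^2 f:
  H = [[-7, -4], [-4, -11]]
Verify stationarity: grad f(x*) = H x* + g = (0, 0).
Eigenvalues of H: -13.4721, -4.5279.
Both eigenvalues < 0, so H is negative definite -> x* is a strict local max.

max


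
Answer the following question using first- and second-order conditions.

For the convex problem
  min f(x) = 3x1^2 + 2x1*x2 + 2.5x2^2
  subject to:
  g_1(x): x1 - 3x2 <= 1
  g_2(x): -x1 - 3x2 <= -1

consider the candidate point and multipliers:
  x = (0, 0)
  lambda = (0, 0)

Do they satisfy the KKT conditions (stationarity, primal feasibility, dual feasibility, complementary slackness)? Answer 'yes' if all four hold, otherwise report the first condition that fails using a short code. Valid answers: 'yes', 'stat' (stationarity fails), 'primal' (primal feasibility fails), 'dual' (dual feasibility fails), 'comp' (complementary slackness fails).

Gradient of f: grad f(x) = Q x + c = (0, 0)
Constraint values g_i(x) = a_i^T x - b_i:
  g_1((0, 0)) = -1
  g_2((0, 0)) = 1
Stationarity residual: grad f(x) + sum_i lambda_i a_i = (0, 0)
  -> stationarity OK
Primal feasibility (all g_i <= 0): FAILS
Dual feasibility (all lambda_i >= 0): OK
Complementary slackness (lambda_i * g_i(x) = 0 for all i): OK

Verdict: the first failing condition is primal_feasibility -> primal.

primal


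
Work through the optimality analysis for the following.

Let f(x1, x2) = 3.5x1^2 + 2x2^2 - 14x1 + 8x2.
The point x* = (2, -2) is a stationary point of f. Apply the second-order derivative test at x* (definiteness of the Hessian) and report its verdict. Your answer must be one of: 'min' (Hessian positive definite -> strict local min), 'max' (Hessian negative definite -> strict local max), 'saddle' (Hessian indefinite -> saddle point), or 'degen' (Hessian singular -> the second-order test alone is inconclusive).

Compute the Hessian H = grad^2 f:
  H = [[7, 0], [0, 4]]
Verify stationarity: grad f(x*) = H x* + g = (0, 0).
Eigenvalues of H: 4, 7.
Both eigenvalues > 0, so H is positive definite -> x* is a strict local min.

min


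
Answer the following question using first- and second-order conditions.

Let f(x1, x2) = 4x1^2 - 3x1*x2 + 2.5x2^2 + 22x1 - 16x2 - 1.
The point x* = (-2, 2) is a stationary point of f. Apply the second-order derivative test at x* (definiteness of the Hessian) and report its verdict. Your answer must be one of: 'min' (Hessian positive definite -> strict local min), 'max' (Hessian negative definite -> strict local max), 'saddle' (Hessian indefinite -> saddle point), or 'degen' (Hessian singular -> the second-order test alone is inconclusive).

Compute the Hessian H = grad^2 f:
  H = [[8, -3], [-3, 5]]
Verify stationarity: grad f(x*) = H x* + g = (0, 0).
Eigenvalues of H: 3.1459, 9.8541.
Both eigenvalues > 0, so H is positive definite -> x* is a strict local min.

min


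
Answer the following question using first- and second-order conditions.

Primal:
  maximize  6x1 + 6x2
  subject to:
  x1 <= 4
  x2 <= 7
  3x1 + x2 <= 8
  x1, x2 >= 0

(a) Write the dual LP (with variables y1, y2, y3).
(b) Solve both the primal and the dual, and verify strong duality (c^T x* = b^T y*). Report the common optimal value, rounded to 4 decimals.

The standard primal-dual pair for 'max c^T x s.t. A x <= b, x >= 0' is:
  Dual:  min b^T y  s.t.  A^T y >= c,  y >= 0.

So the dual LP is:
  minimize  4y1 + 7y2 + 8y3
  subject to:
    y1 + 3y3 >= 6
    y2 + y3 >= 6
    y1, y2, y3 >= 0

Solving the primal: x* = (0.3333, 7).
  primal value c^T x* = 44.
Solving the dual: y* = (0, 4, 2).
  dual value b^T y* = 44.
Strong duality: c^T x* = b^T y*. Confirmed.

44


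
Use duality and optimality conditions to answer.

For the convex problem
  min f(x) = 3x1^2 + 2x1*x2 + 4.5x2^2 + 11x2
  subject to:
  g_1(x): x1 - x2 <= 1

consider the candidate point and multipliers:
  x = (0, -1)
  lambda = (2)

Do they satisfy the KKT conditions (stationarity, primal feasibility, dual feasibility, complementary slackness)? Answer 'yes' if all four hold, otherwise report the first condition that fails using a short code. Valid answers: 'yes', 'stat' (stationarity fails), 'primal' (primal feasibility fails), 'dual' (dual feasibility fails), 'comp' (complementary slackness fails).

Gradient of f: grad f(x) = Q x + c = (-2, 2)
Constraint values g_i(x) = a_i^T x - b_i:
  g_1((0, -1)) = 0
Stationarity residual: grad f(x) + sum_i lambda_i a_i = (0, 0)
  -> stationarity OK
Primal feasibility (all g_i <= 0): OK
Dual feasibility (all lambda_i >= 0): OK
Complementary slackness (lambda_i * g_i(x) = 0 for all i): OK

Verdict: yes, KKT holds.

yes


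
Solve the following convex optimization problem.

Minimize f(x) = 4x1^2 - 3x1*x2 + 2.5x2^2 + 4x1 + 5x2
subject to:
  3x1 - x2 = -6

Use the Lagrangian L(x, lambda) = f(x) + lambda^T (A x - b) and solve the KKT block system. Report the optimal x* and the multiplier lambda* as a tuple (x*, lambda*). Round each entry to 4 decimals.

Form the Lagrangian:
  L(x, lambda) = (1/2) x^T Q x + c^T x + lambda^T (A x - b)
Stationarity (grad_x L = 0): Q x + c + A^T lambda = 0.
Primal feasibility: A x = b.

This gives the KKT block system:
  [ Q   A^T ] [ x     ]   [-c ]
  [ A    0  ] [ lambda ] = [ b ]

Solving the linear system:
  x*      = (-2.6, -1.8)
  lambda* = (3.8)
  f(x*)   = 1.7

x* = (-2.6, -1.8), lambda* = (3.8)


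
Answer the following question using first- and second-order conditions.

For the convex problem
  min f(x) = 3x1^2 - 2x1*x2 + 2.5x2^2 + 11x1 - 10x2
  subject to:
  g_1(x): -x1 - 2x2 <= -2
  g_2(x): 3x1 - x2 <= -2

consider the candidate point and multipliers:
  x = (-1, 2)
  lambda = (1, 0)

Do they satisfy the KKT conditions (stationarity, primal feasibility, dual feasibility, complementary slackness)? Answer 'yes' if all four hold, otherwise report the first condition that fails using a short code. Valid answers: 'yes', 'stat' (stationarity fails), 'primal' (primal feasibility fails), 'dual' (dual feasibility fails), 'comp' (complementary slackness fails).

Gradient of f: grad f(x) = Q x + c = (1, 2)
Constraint values g_i(x) = a_i^T x - b_i:
  g_1((-1, 2)) = -1
  g_2((-1, 2)) = -3
Stationarity residual: grad f(x) + sum_i lambda_i a_i = (0, 0)
  -> stationarity OK
Primal feasibility (all g_i <= 0): OK
Dual feasibility (all lambda_i >= 0): OK
Complementary slackness (lambda_i * g_i(x) = 0 for all i): FAILS

Verdict: the first failing condition is complementary_slackness -> comp.

comp
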